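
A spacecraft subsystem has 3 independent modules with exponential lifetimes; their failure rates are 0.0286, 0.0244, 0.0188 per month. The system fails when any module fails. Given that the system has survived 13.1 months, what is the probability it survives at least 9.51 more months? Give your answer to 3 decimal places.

Time to first failure ~ Exp(Σλ) with Σλ = 0.0718.
By memorylessness, P(T > 13.1+9.51 | T > 13.1) = P(T > 9.51) = e^(−0.0718·9.51) ≈ 0.505.

0.505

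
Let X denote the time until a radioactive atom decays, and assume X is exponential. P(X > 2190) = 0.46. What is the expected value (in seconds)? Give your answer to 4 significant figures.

2820

e^(−λ·2190) = 0.46 ⇒ λ = −ln(0.46)/2190 = 0.000354579.
Mean = 1/λ = 2820.24 seconds.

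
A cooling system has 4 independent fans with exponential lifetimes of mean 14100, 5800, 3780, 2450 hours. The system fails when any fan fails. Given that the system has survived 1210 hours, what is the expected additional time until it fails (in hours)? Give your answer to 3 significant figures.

1090

First-failure rate Σλ = 1/14100 + 1/5800 + 1/3780 + 1/2450 = 0.000916049.
By memorylessness the expected residual is 1/Σλ = 1091.64 hours, regardless of the 1210 already elapsed.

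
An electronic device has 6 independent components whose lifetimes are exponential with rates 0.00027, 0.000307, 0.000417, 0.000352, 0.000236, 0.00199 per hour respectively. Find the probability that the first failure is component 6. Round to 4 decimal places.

0.5571

The time to first failure is exponential with rate Σλ = 0.00027 + 0.000307 + 0.000417 + 0.000352 + 0.000236 + 0.00199 = 0.003572.
P(component 6 first) = λ_6/Σλ = 0.00199/0.003572 ≈ 0.5571.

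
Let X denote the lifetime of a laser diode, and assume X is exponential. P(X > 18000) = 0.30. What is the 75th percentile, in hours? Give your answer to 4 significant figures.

20730

e^(−λ·18000) = 0.30 ⇒ λ = −ln(0.30)/18000 = 0.0000668874.
75th percentile: 1 − e^(−λt) = 0.75, t = −ln(0.25)/λ = 20725.8 hours.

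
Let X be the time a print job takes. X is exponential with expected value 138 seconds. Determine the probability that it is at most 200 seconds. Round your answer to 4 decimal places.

The rate is λ = 1/138 = 0.00724638 per second.
P(X ≤ 200) = 1 − e^(−λ·200) = 1 − e^(−1.4493) ≈ 0.7653.

0.7653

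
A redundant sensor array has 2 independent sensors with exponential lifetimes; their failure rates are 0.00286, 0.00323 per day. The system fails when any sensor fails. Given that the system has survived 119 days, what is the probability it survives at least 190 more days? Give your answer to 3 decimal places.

Time to first failure ~ Exp(Σλ) with Σλ = 0.00609.
By memorylessness, P(T > 119+190 | T > 119) = P(T > 190) = e^(−0.00609·190) ≈ 0.314.

0.314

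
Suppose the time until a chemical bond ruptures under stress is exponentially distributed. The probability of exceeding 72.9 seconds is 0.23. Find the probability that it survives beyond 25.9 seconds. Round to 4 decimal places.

e^(−λ·72.9) = 0.23 ⇒ λ = −ln(0.23)/72.9 = 0.0201602.
P(X > 25.9) = e^(−0.0201602·25.9) = e^(−0.52215) ≈ 0.5932.

0.5932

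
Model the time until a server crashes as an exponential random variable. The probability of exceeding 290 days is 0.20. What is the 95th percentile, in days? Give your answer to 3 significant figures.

e^(−λ·290) = 0.20 ⇒ λ = −ln(0.20)/290 = 0.00554979.
95th percentile: 1 − e^(−λt) = 0.95, t = −ln(0.05)/λ = 539.792 days.

540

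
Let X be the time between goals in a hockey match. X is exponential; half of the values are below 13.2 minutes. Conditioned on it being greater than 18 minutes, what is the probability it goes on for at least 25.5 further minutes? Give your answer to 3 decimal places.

0.262

For an exponential, median = ln(2)/λ, so λ = ln 2 / 13.2 = 0.0525112 per minute.
The exponential is memoryless, so the remaining time is again Exp(λ): the condition X > 18 is irrelevant.
P(X > 25.5) = e^(−1.339) ≈ 0.262.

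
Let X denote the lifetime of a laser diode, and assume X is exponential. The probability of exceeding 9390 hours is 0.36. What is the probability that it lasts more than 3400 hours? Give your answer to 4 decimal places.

e^(−λ·9390) = 0.36 ⇒ λ = −ln(0.36)/9390 = 0.000108802.
P(X > 3400) = e^(−0.000108802·3400) = e^(−0.36993) ≈ 0.6908.

0.6908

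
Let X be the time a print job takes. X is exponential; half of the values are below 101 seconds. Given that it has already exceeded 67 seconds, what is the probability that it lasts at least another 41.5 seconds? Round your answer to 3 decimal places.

For an exponential, median = ln(2)/λ, so λ = ln 2 / 101 = 0.00686284 per second.
The exponential is memoryless, so the remaining time is again Exp(λ): the condition X > 67 is irrelevant.
P(X > 41.5) = e^(−0.28481) ≈ 0.752.

0.752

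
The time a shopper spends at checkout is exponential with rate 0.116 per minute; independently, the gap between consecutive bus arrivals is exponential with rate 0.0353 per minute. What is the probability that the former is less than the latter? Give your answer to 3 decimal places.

λ_1 = 0.116, λ_2 = 0.0353.
For independent exponentials, P(the former < the latter) = λ_1/(λ_1+λ_2) = 0.116/0.1513 ≈ 0.767.

0.767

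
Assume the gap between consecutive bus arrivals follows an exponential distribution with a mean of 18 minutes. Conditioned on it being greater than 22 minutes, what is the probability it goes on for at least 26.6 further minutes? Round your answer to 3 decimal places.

0.228

The rate is λ = 1/18 = 0.0555556 per minute.
The exponential is memoryless, so the remaining time is again Exp(λ): the condition X > 22 is irrelevant.
P(X > 26.6) = e^(−1.4778) ≈ 0.228.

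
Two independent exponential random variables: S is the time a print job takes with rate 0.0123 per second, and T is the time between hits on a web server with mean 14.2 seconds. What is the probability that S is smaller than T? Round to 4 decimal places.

λ_1 = 0.0123, λ_2 = 1/14.2 = 0.0704225.
For independent exponentials, P(S < T) = λ_1/(λ_1+λ_2) = 0.0123/0.0827225 ≈ 0.1487.

0.1487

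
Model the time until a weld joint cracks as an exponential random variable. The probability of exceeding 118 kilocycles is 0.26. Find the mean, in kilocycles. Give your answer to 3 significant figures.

e^(−λ·118) = 0.26 ⇒ λ = −ln(0.26)/118 = 0.0114159.
Mean = 1/λ = 87.5973 kilocycles.

87.6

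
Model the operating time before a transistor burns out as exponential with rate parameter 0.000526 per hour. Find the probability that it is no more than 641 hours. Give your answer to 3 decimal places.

0.286

P(X ≤ 641) = 1 − e^(−λ·641) = 1 − e^(−0.33717) ≈ 0.286.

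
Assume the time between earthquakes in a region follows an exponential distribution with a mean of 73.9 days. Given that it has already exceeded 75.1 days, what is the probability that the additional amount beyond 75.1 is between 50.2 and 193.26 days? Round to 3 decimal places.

0.434

The rate is λ = 1/73.9 = 0.0135318 per day.
Memoryless: the residual past 75.1 is again Exp(λ).
P(50.2 < residual < 193.26) = e^(−λ·50.2) − e^(−λ·193.26) = 0.50697 − 0.07316 ≈ 0.434.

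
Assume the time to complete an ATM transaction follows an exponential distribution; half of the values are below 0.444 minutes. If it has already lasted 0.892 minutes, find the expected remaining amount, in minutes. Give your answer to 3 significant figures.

0.641

For an exponential, median = ln(2)/λ, so λ = ln 2 / 0.444 = 1.56114 per minute.
By memorylessness, the remaining amount past any threshold is again Exp(λ) with mean 1/λ = 0.640557 minutes.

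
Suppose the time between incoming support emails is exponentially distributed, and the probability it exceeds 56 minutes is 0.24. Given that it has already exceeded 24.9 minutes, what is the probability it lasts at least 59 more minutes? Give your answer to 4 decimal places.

From e^(−λ·56) = 0.24, λ = −ln(0.24)/56 = 0.0254842.
Memoryless: P(X > 24.9+59 | X > 24.9) = P(X > 59) = e^(−0.0254842·59) ≈ 0.2223.

0.2223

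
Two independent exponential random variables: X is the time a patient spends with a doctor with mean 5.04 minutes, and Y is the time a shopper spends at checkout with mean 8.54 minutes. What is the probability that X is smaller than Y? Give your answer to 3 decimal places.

0.629

λ_1 = 1/5.04 = 0.198413, λ_2 = 1/8.54 = 0.117096.
For independent exponentials, P(X < Y) = λ_1/(λ_1+λ_2) = 0.198413/0.315509 ≈ 0.629.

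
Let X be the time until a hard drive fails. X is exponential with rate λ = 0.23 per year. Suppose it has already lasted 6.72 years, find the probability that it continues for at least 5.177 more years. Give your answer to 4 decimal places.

0.3040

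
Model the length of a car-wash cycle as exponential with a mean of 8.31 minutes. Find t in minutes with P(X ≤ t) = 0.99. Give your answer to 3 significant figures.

The rate is λ = 1/8.31 = 0.120337 per minute.
Set 1 − e^(−λt) = 0.99, so t = −ln(0.01)/λ = 4.6052/0.120337 ≈ 38.269 minutes.

38.3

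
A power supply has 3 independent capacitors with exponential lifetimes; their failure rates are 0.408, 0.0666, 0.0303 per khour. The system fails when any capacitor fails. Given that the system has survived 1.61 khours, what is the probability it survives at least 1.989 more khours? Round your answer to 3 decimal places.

0.366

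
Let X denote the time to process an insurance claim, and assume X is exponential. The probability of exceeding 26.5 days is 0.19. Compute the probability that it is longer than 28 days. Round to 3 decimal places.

0.173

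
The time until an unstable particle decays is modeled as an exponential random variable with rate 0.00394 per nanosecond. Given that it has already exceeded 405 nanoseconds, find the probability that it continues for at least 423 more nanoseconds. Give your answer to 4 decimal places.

0.1889

By the memoryless property, P(X > 405+423 | X > 405) = P(X > 423).
P(X > 423) = e^(−1.6666) ≈ 0.1889.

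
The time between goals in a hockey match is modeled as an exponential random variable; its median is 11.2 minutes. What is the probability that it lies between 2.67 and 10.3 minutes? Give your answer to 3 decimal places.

0.319

For an exponential, median = ln(2)/λ, so λ = ln 2 / 11.2 = 0.0618881 per minute.
P(2.67 < X < 10.3) = e^(−λ·2.67) − e^(−λ·10.3) = 0.84769 − 0.52864 ≈ 0.319.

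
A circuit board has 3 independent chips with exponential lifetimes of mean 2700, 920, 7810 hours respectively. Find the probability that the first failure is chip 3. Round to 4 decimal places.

0.0808

Rates: λ_i = 1/mean_i → 0.00037037, 0.00108696, 0.000128041; Σλ = 0.00158537.
P(chip 3 first) = λ_3/Σλ = 0.000128041/0.00158537 ≈ 0.0808.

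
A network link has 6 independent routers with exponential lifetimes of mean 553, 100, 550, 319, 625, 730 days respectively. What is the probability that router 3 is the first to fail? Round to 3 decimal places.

Rates: λ_i = 1/mean_i → 0.00180832, 0.01, 0.00181818, 0.0031348, 0.0016, 0.00136986; Σλ = 0.0197312.
P(router 3 first) = λ_3/Σλ = 0.00181818/0.0197312 ≈ 0.092.

0.092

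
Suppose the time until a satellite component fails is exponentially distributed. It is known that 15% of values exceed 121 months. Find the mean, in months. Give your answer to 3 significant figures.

e^(−λ·121) = 0.15 ⇒ λ = −ln(0.15)/121 = 0.0156787.
Mean = 1/λ = 63.7809 months.

63.8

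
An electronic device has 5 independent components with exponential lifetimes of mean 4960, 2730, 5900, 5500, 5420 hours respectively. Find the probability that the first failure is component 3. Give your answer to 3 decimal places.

0.154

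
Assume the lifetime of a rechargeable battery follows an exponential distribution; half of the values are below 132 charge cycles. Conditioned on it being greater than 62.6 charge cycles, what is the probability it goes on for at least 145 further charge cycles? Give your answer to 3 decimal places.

For an exponential, median = ln(2)/λ, so λ = ln 2 / 132 = 0.00525112 per charge cycle.
The exponential is memoryless, so the remaining time is again Exp(λ): the condition X > 62.6 is irrelevant.
P(X > 145) = e^(−0.76141) ≈ 0.467.

0.467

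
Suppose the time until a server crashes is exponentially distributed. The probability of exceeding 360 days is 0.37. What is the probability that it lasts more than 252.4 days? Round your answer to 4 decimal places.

0.4980

e^(−λ·360) = 0.37 ⇒ λ = −ln(0.37)/360 = 0.00276181.
P(X > 252.4) = e^(−0.00276181·252.4) = e^(−0.69708) ≈ 0.4980.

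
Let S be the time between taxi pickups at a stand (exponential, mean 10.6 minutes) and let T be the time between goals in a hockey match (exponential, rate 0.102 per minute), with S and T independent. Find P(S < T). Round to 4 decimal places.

λ_1 = 1/10.6 = 0.0943396, λ_2 = 0.102.
For independent exponentials, P(S < T) = λ_1/(λ_1+λ_2) = 0.0943396/0.19634 ≈ 0.4805.

0.4805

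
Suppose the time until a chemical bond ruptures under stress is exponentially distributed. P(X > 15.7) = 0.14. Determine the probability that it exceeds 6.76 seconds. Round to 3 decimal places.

e^(−λ·15.7) = 0.14 ⇒ λ = −ln(0.14)/15.7 = 0.12523.
P(X > 6.76) = e^(−0.12523·6.76) = e^(−0.84656) ≈ 0.429.

0.429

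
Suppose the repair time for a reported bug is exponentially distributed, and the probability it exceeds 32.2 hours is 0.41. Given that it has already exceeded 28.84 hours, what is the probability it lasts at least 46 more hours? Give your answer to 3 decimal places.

From e^(−λ·32.2) = 0.41, λ = −ln(0.41)/32.2 = 0.0276894.
Memoryless: P(X > 28.84+46 | X > 28.84) = P(X > 46) = e^(−0.0276894·46) ≈ 0.280.

0.280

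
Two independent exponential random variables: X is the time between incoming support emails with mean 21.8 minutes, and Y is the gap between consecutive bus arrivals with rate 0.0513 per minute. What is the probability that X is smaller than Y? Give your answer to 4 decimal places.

0.4721

λ_1 = 1/21.8 = 0.0458716, λ_2 = 0.0513.
For independent exponentials, P(X < Y) = λ_1/(λ_1+λ_2) = 0.0458716/0.0971716 ≈ 0.4721.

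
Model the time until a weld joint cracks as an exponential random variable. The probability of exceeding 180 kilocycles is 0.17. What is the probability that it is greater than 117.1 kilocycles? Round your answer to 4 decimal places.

e^(−λ·180) = 0.17 ⇒ λ = −ln(0.17)/180 = 0.0098442.
P(X > 117.1) = e^(−0.0098442·117.1) = e^(−1.1528) ≈ 0.3158.

0.3158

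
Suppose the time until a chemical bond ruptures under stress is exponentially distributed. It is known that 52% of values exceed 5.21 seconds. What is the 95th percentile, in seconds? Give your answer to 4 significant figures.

e^(−λ·5.21) = 0.52 ⇒ λ = −ln(0.52)/5.21 = 0.125514.
95th percentile: 1 − e^(−λt) = 0.95, t = −ln(0.05)/λ = 23.8678 seconds.

23.87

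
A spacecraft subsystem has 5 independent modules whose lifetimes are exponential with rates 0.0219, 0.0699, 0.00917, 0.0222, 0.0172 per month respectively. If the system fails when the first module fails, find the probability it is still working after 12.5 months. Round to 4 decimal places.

0.1730

The time to first failure is exponential with rate Σλ = 0.0219 + 0.0699 + 0.00917 + 0.0222 + 0.0172 = 0.14037.
P(min > 12.5) = e^(−0.14037·12.5) = e^(−1.7546) ≈ 0.1730.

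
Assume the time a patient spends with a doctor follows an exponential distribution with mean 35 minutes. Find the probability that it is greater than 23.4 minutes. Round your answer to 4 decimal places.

0.5124

The rate is λ = 1/35 = 0.0285714 per minute.
P(X > 23.4) = e^(−λ·23.4) = e^(−0.66857) ≈ 0.5124.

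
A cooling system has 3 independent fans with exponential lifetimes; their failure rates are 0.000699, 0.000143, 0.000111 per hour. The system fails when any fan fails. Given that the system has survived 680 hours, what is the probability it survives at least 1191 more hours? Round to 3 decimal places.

Time to first failure ~ Exp(Σλ) with Σλ = 0.000953.
By memorylessness, P(T > 680+1191 | T > 680) = P(T > 1191) = e^(−0.000953·1191) ≈ 0.321.

0.321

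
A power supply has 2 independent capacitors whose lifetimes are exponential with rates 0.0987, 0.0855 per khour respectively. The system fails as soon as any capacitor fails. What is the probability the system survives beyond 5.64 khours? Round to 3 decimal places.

0.354

The time to first failure is exponential with rate Σλ = 0.0987 + 0.0855 = 0.1842.
P(min > 5.64) = e^(−0.1842·5.64) = e^(−1.0389) ≈ 0.354.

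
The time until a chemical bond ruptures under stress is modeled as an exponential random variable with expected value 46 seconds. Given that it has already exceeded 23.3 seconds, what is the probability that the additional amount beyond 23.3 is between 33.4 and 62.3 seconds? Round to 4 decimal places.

The rate is λ = 1/46 = 0.0217391 per second.
Memoryless: the residual past 23.3 is again Exp(λ).
P(33.4 < residual < 62.3) = e^(−λ·33.4) − e^(−λ·62.3) = 0.48380 − 0.25812 ≈ 0.2257.

0.2257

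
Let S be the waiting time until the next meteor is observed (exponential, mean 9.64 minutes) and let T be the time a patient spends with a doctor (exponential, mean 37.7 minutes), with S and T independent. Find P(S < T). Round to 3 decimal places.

0.796

λ_1 = 1/9.64 = 0.103734, λ_2 = 1/37.7 = 0.0265252.
For independent exponentials, P(S < T) = λ_1/(λ_1+λ_2) = 0.103734/0.13026 ≈ 0.796.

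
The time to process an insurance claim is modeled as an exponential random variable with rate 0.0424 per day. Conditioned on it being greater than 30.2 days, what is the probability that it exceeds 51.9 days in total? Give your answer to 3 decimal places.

By the memoryless property, P(X > 30.2+21.7 | X > 30.2) = P(X > 21.7).
P(X > 21.7) = e^(−0.92008) ≈ 0.398.

0.398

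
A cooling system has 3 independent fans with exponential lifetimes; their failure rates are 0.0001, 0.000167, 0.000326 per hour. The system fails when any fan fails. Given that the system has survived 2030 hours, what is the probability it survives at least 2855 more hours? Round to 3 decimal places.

0.184

Time to first failure ~ Exp(Σλ) with Σλ = 0.000593.
By memorylessness, P(T > 2030+2855 | T > 2030) = P(T > 2855) = e^(−0.000593·2855) ≈ 0.184.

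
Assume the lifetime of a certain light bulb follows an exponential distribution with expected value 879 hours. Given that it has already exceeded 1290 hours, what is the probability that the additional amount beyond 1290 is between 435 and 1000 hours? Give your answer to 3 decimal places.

0.289

The rate is λ = 1/879 = 0.00113766 per hour.
Memoryless: the residual past 1290 is again Exp(λ).
P(435 < residual < 1000) = e^(−λ·435) − e^(−λ·1000) = 0.60964 − 0.32057 ≈ 0.289.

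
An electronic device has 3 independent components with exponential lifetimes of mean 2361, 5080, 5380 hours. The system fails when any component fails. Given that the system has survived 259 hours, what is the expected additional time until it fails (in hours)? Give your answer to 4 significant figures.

1240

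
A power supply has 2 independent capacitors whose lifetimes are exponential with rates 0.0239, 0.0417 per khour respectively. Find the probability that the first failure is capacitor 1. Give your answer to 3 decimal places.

The time to first failure is exponential with rate Σλ = 0.0239 + 0.0417 = 0.0656.
P(capacitor 1 first) = λ_1/Σλ = 0.0239/0.0656 ≈ 0.364.

0.364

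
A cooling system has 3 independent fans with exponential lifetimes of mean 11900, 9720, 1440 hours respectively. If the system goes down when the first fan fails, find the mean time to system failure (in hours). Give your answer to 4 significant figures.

The first failure time is exponential with rate Σλ_i = 1/11900 + 1/9720 + 1/1440 = 0.000881359 per hour.
E[min] = 1/Σλ = 1/0.000881359 = 1134.61 hours.

1135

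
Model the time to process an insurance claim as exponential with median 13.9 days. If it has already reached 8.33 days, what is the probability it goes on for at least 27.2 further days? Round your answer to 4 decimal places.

0.2576

For an exponential, median = ln(2)/λ, so λ = ln 2 / 13.9 = 0.0498667 per day.
The exponential is memoryless, so the remaining time is again Exp(λ): the condition X > 8.33 is irrelevant.
P(X > 27.2) = e^(−1.3564) ≈ 0.2576.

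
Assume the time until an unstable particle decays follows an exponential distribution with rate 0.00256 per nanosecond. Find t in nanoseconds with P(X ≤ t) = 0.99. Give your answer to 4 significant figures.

1799

Set 1 − e^(−λt) = 0.99, so t = −ln(0.01)/λ = 4.6052/0.00256 ≈ 1798.89 nanoseconds.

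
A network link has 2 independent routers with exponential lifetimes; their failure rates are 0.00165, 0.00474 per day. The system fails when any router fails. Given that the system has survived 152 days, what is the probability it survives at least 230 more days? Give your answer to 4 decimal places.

0.2300

Time to first failure ~ Exp(Σλ) with Σλ = 0.00639.
By memorylessness, P(T > 152+230 | T > 152) = P(T > 230) = e^(−0.00639·230) ≈ 0.2300.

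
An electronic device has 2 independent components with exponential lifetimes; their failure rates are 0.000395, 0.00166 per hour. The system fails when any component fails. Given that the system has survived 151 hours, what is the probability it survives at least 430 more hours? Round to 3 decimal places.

0.413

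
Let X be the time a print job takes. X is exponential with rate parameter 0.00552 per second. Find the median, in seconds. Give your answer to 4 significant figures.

125.6

Set 1 − e^(−λt) = 0.5, so t = −ln(0.5)/λ = 0.69315/0.00552 ≈ 125.57 seconds.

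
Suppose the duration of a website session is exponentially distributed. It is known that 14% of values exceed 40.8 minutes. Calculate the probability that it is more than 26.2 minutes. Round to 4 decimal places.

e^(−λ·40.8) = 0.14 ⇒ λ = −ln(0.14)/40.8 = 0.048189.
P(X > 26.2) = e^(−0.048189·26.2) = e^(−1.2626) ≈ 0.2829.

0.2829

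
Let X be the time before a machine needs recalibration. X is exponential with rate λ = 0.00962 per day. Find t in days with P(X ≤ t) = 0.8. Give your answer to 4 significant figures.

Set 1 − e^(−λt) = 0.8, so t = −ln(0.2)/λ = 1.6094/0.00962 ≈ 167.301 days.

167.3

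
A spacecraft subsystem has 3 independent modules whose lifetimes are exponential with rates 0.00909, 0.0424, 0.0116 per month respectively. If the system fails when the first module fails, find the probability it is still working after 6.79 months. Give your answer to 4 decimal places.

0.6516

The time to first failure is exponential with rate Σλ = 0.00909 + 0.0424 + 0.0116 = 0.06309.
P(min > 6.79) = e^(−0.06309·6.79) = e^(−0.42838) ≈ 0.6516.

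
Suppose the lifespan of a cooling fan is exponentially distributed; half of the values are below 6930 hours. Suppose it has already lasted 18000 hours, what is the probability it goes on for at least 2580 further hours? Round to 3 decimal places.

0.773

For an exponential, median = ln(2)/λ, so λ = ln 2 / 6930 = 0.000100021 per hour.
By the memoryless property, P(X > 18000+2580 | X > 18000) = P(X > 2580).
P(X > 2580) = e^(−0.25805) ≈ 0.773.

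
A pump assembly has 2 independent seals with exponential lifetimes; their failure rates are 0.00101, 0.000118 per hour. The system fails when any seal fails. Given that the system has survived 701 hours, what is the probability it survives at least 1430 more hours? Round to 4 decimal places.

0.1993

Time to first failure ~ Exp(Σλ) with Σλ = 0.001128.
By memorylessness, P(T > 701+1430 | T > 701) = P(T > 1430) = e^(−0.001128·1430) ≈ 0.1993.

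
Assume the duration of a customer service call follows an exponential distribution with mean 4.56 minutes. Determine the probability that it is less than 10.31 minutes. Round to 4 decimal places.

The rate is λ = 1/4.56 = 0.219298 per minute.
P(X ≤ 10.31) = 1 − e^(−λ·10.31) = 1 − e^(−2.261) ≈ 0.8958.

0.8958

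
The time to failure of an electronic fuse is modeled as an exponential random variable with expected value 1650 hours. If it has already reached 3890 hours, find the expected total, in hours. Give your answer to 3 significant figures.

5540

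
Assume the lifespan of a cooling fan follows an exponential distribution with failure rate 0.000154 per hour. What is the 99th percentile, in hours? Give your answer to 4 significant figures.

Set 1 − e^(−λt) = 0.99, so t = −ln(0.01)/λ = 4.6052/0.000154 ≈ 29903.7 hours.

29900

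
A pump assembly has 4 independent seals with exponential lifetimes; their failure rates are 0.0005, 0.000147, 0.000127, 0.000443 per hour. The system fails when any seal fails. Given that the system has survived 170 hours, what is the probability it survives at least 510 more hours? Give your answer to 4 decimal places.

0.5376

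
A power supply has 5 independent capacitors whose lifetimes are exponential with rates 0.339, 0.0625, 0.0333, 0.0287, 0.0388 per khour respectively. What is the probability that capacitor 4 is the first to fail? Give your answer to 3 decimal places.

0.057

The time to first failure is exponential with rate Σλ = 0.339 + 0.0625 + 0.0333 + 0.0287 + 0.0388 = 0.5023.
P(capacitor 4 first) = λ_4/Σλ = 0.0287/0.5023 ≈ 0.057.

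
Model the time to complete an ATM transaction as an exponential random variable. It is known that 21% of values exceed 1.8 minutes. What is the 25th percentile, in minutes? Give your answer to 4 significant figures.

0.3318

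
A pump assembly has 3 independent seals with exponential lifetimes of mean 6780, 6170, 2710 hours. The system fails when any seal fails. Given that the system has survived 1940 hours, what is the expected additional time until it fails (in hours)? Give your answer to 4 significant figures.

1474

First-failure rate Σλ = 1/6780 + 1/6170 + 1/2710 = 0.000678571.
By memorylessness the expected residual is 1/Σλ = 1473.69 hours, regardless of the 1940 already elapsed.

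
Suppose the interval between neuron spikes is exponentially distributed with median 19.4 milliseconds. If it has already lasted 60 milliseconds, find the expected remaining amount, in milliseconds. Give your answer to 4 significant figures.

27.99

For an exponential, median = ln(2)/λ, so λ = ln 2 / 19.4 = 0.0357292 per millisecond.
By memorylessness, the remaining amount past any threshold is again Exp(λ) with mean 1/λ = 27.9883 milliseconds.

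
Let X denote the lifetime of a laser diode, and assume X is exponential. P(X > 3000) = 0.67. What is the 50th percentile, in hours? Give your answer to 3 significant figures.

5190

e^(−λ·3000) = 0.67 ⇒ λ = −ln(0.67)/3000 = 0.000133493.
50th percentile: 1 − e^(−λt) = 0.5, t = −ln(0.5)/λ = 5192.4 hours.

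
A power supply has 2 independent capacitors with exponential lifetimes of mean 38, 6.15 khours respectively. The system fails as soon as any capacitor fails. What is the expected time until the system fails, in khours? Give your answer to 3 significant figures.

5.29

The first failure time is exponential with rate Σλ_i = 1/38 + 1/6.15 = 0.188917 per khour.
E[min] = 1/Σλ = 1/0.188917 = 5.29332 khours.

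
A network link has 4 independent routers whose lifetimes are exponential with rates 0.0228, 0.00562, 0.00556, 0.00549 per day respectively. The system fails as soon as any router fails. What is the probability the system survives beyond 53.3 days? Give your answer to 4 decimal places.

The time to first failure is exponential with rate Σλ = 0.0228 + 0.00562 + 0.00556 + 0.00549 = 0.03947.
P(min > 53.3) = e^(−0.03947·53.3) = e^(−2.1038) ≈ 0.1220.

0.1220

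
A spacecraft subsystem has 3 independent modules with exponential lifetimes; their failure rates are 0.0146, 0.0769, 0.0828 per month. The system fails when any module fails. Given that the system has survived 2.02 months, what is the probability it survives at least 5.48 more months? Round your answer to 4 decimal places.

Time to first failure ~ Exp(Σλ) with Σλ = 0.1743.
By memorylessness, P(T > 2.02+5.48 | T > 2.02) = P(T > 5.48) = e^(−0.1743·5.48) ≈ 0.3847.

0.3847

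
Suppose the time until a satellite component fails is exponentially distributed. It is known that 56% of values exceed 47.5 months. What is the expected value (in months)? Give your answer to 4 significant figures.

81.92

e^(−λ·47.5) = 0.56 ⇒ λ = −ln(0.56)/47.5 = 0.0122067.
Mean = 1/λ = 81.9222 months.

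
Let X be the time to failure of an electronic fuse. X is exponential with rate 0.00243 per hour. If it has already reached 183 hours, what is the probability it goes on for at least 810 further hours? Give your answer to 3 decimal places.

By the memoryless property, P(X > 183+810 | X > 183) = P(X > 810).
P(X > 810) = e^(−1.9683) ≈ 0.140.

0.140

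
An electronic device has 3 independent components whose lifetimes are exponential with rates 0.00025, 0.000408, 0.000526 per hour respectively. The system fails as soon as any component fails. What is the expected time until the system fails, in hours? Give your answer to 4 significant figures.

844.6

The time to first failure is exponential with rate Σλ = 0.00025 + 0.000408 + 0.000526 = 0.001184.
E[min] = 1/Σλ = 1/0.001184 = 844.595 hours.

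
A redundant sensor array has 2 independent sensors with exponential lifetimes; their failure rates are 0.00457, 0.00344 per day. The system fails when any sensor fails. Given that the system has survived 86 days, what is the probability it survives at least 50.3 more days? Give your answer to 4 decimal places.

Time to first failure ~ Exp(Σλ) with Σλ = 0.00801.
By memorylessness, P(T > 86+50.3 | T > 86) = P(T > 50.3) = e^(−0.00801·50.3) ≈ 0.6684.

0.6684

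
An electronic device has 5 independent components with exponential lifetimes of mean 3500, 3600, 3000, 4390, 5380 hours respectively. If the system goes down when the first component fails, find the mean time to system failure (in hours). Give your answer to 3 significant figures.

763

The first failure time is exponential with rate Σλ_i = 1/3500 + 1/3600 + 1/3000 + 1/4390 + 1/5380 = 0.00131049 per hour.
E[min] = 1/Σλ = 1/0.00131049 = 763.074 hours.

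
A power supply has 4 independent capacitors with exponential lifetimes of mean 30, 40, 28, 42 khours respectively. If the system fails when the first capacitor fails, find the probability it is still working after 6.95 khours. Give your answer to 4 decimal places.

The first failure time is exponential with rate Σλ_i = 1/30 + 1/40 + 1/28 + 1/42 = 0.117857 per khour.
P(min > 6.95) = e^(−0.117857·6.95) = e^(−0.81911) ≈ 0.4408.

0.4408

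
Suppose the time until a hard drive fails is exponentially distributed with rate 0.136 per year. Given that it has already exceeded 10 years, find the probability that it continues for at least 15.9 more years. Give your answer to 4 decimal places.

0.1150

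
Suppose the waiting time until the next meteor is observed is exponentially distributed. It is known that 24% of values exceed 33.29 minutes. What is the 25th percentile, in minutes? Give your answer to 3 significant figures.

6.71

e^(−λ·33.29) = 0.24 ⇒ λ = −ln(0.24)/33.29 = 0.0428692.
25th percentile: 1 − e^(−λt) = 0.25, t = −ln(0.75)/λ = 6.71069 minutes.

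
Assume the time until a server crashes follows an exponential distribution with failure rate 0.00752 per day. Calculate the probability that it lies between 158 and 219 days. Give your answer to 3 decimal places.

0.112

P(158 < X < 219) = e^(−λ·158) − e^(−λ·219) = 0.30478 − 0.19265 ≈ 0.112.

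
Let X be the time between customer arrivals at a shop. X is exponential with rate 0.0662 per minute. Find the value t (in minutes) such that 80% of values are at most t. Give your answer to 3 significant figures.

Set 1 − e^(−λt) = 0.8, so t = −ln(0.2)/λ = 1.6094/0.0662 ≈ 24.3118 minutes.

24.3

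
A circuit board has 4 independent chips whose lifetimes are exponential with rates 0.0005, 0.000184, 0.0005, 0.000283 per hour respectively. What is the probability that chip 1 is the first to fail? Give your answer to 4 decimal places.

The time to first failure is exponential with rate Σλ = 0.0005 + 0.000184 + 0.0005 + 0.000283 = 0.001467.
P(chip 1 first) = λ_1/Σλ = 0.0005/0.001467 ≈ 0.3408.

0.3408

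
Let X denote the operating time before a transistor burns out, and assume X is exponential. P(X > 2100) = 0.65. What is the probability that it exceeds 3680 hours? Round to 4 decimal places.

e^(−λ·2100) = 0.65 ⇒ λ = −ln(0.65)/2100 = 0.000205135.
P(X > 3680) = e^(−0.000205135·3680) = e^(−0.7549) ≈ 0.4701.

0.4701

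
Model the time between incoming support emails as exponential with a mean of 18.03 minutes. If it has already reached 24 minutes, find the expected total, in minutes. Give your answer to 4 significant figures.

The rate is λ = 1/18.03 = 0.0554631 per minute.
By memorylessness, E[X | X > 24] = 24 + 1/λ = 24 + 18.03 = 42.03 minutes.

42.03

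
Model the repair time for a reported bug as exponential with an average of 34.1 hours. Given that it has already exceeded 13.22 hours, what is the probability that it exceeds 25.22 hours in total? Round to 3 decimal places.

The rate is λ = 1/34.1 = 0.0293255 per hour.
By the memoryless property, P(X > 13.22+12 | X > 13.22) = P(X > 12).
P(X > 12) = e^(−0.35191) ≈ 0.703.

0.703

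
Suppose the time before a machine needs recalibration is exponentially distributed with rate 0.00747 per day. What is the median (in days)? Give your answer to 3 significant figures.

92.8

Set 1 − e^(−λt) = 0.5, so t = −ln(0.5)/λ = 0.69315/0.00747 ≈ 92.7908 days.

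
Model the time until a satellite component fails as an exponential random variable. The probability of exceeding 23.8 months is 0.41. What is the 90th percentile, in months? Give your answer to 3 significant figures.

e^(−λ·23.8) = 0.41 ⇒ λ = −ln(0.41)/23.8 = 0.0374621.
90th percentile: 1 − e^(−λt) = 0.9, t = −ln(0.1)/λ = 61.4644 months.

61.5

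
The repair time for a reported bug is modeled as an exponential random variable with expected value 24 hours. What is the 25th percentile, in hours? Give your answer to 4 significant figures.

6.904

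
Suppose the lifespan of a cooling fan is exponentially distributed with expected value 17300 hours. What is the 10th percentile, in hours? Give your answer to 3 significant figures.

1820

The rate is λ = 1/17300 = 0.0000578035 per hour.
Set 1 − e^(−λt) = 0.1, so t = −ln(0.9)/λ = 0.10536/0.0000578035 ≈ 1822.74 hours.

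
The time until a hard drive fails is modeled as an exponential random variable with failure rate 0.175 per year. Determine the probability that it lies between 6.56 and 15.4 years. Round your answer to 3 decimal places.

0.250

P(6.56 < X < 15.4) = e^(−λ·6.56) − e^(−λ·15.4) = 0.31727 − 0.06754 ≈ 0.250.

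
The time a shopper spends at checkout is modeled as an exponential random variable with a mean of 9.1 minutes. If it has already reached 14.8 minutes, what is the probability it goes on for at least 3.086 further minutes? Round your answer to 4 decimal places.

0.7124

The rate is λ = 1/9.1 = 0.10989 per minute.
P(X > s+t | X > s) = e^(−λ(s+t))/e^(−λs) = e^(−λt), independent of s = 14.8.
P(X > 3.086) = e^(−0.33912) ≈ 0.7124.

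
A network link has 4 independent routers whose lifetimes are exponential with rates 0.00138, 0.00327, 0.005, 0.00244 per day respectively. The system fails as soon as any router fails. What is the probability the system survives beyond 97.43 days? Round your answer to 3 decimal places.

The time to first failure is exponential with rate Σλ = 0.00138 + 0.00327 + 0.005 + 0.00244 = 0.01209.
P(min > 97.43) = e^(−0.01209·97.43) = e^(−1.1779) ≈ 0.308.

0.308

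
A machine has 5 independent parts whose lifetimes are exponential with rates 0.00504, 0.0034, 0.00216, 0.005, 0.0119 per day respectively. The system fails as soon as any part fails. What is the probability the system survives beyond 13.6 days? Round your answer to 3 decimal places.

The time to first failure is exponential with rate Σλ = 0.00504 + 0.0034 + 0.00216 + 0.005 + 0.0119 = 0.0275.
P(min > 13.6) = e^(−0.0275·13.6) = e^(−0.374) ≈ 0.688.

0.688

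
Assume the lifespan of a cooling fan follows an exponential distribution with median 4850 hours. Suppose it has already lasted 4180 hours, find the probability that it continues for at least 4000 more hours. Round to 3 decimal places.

0.565

For an exponential, median = ln(2)/λ, so λ = ln 2 / 4850 = 0.000142917 per hour.
P(X > s+t | X > s) = e^(−λ(s+t))/e^(−λs) = e^(−λt), independent of s = 4180.
P(X > 4000) = e^(−0.57167) ≈ 0.565.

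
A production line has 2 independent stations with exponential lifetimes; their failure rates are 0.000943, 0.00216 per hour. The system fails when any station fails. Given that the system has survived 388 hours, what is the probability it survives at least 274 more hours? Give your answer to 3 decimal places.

Time to first failure ~ Exp(Σλ) with Σλ = 0.003103.
By memorylessness, P(T > 388+274 | T > 388) = P(T > 274) = e^(−0.003103·274) ≈ 0.427.

0.427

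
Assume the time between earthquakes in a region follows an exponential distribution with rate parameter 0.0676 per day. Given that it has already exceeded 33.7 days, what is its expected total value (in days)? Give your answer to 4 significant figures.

By memorylessness, E[X | X > 33.7] = 33.7 + 1/λ = 33.7 + 14.7929 = 48.4929 days.

48.49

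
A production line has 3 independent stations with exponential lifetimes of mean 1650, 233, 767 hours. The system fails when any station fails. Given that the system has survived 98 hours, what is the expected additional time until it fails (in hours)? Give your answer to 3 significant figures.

First-failure rate Σλ = 1/1650 + 1/233 + 1/767 = 0.00620169.
By memorylessness the expected residual is 1/Σλ = 161.246 hours, regardless of the 98 already elapsed.

161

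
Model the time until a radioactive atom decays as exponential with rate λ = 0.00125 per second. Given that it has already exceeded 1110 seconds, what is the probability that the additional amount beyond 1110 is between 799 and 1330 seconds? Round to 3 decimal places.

Memoryless: the residual past 1110 is again Exp(λ).
P(799 < residual < 1330) = e^(−λ·799) − e^(−λ·1330) = 0.36834 − 0.18966 ≈ 0.179.

0.179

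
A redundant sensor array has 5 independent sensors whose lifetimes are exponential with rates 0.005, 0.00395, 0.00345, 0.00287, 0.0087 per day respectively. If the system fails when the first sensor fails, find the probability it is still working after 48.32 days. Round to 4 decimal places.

The time to first failure is exponential with rate Σλ = 0.005 + 0.00395 + 0.00345 + 0.00287 + 0.0087 = 0.02397.
P(min > 48.32) = e^(−0.02397·48.32) = e^(−1.1582) ≈ 0.3140.

0.3140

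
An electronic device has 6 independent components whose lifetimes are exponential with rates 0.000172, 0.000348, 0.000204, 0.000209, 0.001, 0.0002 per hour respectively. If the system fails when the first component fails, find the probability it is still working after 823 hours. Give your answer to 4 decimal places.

0.1728

The time to first failure is exponential with rate Σλ = 0.000172 + 0.000348 + 0.000204 + 0.000209 + 0.001 + 0.0002 = 0.002133.
P(min > 823) = e^(−0.002133·823) = e^(−1.7555) ≈ 0.1728.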